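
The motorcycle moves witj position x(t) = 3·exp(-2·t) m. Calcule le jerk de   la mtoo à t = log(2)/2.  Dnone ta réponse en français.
Pour résoudre ceci, nous devons prendre 3 dérivées de notre équation de la position x(t) = 3·exp(-2·t). En prenant d/dt de x(t), nous trouvons v(t) = -6·exp(-2·t). En dérivant la vitesse, nous obtenons l'accélération: a(t) = 12·exp(-2·t). En prenant d/dt de a(t), nous trouvons j(t) = -24·exp(-2·t). De l'équation du jerk j(t) = -24·exp(-2·t), nous substituons t = log(2)/2 pour obtenir j = -12.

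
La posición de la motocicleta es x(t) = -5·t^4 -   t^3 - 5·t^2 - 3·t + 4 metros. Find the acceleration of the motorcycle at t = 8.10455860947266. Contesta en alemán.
Wir müssen unsere Gleichung für die Position x(t) = -5·t^4 - t^3 - 5·t^2 - 3·t + 4 2-mal ableiten. Durch Ableiten von der Position erhalten wir die Geschwindigkeit: v(t) = -20·t^3 - 3·t^2 - 10·t - 3. Mit d/dt von v(t) finden wir a(t) = -60·t^2 - 6·t - 10. Wir haben die Beschleunigung a(t) = -60·t^2 - 6·t - 10. Durch Einsetzen von t = 8.10455860947266: a(8.10455860947266) = -3999.65956691948.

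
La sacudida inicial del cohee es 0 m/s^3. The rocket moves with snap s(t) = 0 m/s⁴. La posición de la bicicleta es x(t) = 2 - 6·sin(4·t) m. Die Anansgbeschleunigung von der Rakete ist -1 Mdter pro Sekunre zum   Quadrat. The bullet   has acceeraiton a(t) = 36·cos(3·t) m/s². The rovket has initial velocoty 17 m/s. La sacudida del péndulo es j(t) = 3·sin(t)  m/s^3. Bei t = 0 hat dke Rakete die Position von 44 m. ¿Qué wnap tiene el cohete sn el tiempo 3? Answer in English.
Using s(t) = 0 and substituting t = 3, we find s = 0.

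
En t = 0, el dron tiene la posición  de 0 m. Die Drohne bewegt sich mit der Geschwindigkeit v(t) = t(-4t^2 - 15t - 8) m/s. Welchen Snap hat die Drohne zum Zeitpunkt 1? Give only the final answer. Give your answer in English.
At t = 1, s = -24.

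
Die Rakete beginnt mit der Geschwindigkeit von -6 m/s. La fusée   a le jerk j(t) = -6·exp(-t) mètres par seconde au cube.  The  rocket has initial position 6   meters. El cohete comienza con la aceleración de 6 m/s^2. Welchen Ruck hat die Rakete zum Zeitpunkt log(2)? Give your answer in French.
En utilisant j(t) = -6·exp(-t) et en substituant t = log(2), nous trouvons j = -3.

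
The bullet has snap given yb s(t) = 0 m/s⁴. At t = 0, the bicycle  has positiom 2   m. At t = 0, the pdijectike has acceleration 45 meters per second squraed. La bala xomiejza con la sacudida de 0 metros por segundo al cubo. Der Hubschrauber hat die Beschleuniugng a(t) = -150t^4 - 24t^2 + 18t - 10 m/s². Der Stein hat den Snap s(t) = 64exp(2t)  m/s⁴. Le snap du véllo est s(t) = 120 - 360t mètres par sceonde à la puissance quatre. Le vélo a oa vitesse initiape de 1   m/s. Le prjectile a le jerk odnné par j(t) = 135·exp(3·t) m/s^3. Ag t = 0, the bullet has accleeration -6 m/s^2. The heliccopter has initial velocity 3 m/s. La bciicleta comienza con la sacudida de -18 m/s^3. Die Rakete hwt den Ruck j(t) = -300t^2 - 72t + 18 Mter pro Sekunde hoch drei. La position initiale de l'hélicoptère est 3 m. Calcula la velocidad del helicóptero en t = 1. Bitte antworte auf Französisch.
Nous devons trouver la primitive de notre équation de l'accélération a(t) = -150·t^4 - 24·t^2 + 18·t - 10 1 fois. En intégrant l'accélération et en utilisant la condition initiale v(0) = 3, nous obtenons v(t) = -30·t^5 - 8·t^3 + 9·t^2 - 10·t + 3. Nous avons la vitesse v(t) = -30·t^5 - 8·t^3 + 9·t^2 - 10·t + 3. En substituant t = 1: v(1) = -36.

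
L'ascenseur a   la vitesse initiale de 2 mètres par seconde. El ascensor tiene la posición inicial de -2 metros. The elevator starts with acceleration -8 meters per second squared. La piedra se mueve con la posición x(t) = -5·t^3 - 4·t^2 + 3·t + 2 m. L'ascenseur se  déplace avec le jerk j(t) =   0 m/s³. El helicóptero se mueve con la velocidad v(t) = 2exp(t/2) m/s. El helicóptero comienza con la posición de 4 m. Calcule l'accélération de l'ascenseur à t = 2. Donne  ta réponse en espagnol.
Necesitamos integrar nuestra ecuación de la sacudida j(t) = 0 1 vez. Integrando la sacudida y usando la condición inicial a(0) = -8, obtenemos a(t) = -8. Usando a(t) = -8 y sustituyendo t = 2, encontramos a = -8.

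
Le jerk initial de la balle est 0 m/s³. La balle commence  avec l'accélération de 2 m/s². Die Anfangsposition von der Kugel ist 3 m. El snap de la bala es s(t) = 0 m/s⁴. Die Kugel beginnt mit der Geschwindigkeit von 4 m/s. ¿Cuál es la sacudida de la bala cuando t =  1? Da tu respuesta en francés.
En partant du snap s(t) = 0, nous prenons 1 primitive. L'intégrale du snap, avec j(0) = 0, donne le jerk: j(t) = 0. De l'équation du jerk j(t) = 0, nous substituons t = 1 pour obtenir j = 0.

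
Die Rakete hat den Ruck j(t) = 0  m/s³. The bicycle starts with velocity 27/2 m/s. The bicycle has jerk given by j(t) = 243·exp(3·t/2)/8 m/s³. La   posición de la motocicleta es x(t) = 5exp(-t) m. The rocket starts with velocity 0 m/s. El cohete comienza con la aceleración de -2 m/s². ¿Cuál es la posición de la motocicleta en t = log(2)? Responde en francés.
Nous avons la position x(t) = 5·exp(-t). En substituant t = log(2): x(log(2)) = 5/2.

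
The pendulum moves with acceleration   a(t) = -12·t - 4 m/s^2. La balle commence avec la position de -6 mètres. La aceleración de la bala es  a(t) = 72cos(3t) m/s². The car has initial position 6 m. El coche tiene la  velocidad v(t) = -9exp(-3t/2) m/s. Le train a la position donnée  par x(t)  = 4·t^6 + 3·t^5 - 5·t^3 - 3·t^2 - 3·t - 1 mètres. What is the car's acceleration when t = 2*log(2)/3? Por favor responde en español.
Partiendo de la velocidad v(t) = -9·exp(-3·t/2), tomamos 1 derivada. Derivando la velocidad, obtenemos la aceleración: a(t) = 27·exp(-3·t/2)/2. De la ecuación de la aceleración a(t) = 27·exp(-3·t/2)/2, sustituimos t = 2*log(2)/3 para obtener a = 27/4.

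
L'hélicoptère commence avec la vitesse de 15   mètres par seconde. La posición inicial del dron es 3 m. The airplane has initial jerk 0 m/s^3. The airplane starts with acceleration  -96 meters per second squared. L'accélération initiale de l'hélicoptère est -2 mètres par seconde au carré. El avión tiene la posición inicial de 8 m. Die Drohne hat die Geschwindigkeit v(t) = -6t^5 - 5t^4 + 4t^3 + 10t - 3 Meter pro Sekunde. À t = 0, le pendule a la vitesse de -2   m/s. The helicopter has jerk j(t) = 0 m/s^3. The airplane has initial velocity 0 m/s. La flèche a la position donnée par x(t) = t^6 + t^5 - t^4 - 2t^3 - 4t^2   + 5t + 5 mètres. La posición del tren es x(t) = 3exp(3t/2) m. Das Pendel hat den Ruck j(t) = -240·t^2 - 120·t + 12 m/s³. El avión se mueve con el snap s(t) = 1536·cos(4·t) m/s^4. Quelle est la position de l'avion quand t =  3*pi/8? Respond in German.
Ausgehend von dem Snap s(t) = 1536·cos(4·t), nehmen wir 4 Integrale. Das Integral von dem Snap, mit j(0) = 0, ergibt den Ruck: j(t) = 384·sin(4·t). Durch Integration von dem Ruck und Verwendung der Anfangsbedingung a(0) = -96, erhalten wir a(t) = -96·cos(4·t). Das Integral von der Beschleunigung, mit v(0) = 0, ergibt die Geschwindigkeit: v(t) = -24·sin(4·t). Durch Integration von der Geschwindigkeit und Verwendung der Anfangsbedingung x(0) = 8, erhalten wir x(t) = 6·cos(4·t) + 2. Wir haben die Position x(t) = 6·cos(4·t) + 2. Durch Einsetzen von t = 3*pi/8: x(3*pi/8) = 2.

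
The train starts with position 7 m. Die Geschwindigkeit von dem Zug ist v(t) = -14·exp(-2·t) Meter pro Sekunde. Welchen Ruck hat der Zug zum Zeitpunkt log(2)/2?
Um dies zu lösen, müssen wir 2 Ableitungen unserer Gleichung für die Geschwindigkeit v(t) = -14·exp(-2·t) nehmen. Durch Ableiten von der Geschwindigkeit erhalten wir die Beschleunigung: a(t) = 28·exp(-2·t). Mit d/dt von a(t) finden wir j(t) = -56·exp(-2·t). Wir haben den Ruck j(t) = -56·exp(-2·t). Durch Einsetzen von t = log(2)/2: j(log(2)/2) = -28.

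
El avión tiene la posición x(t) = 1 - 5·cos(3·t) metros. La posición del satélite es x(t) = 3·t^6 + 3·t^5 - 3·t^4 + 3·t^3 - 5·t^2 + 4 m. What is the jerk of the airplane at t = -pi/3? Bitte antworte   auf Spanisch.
Debemos derivar nuestra ecuación de la posición x(t) = 1 - 5·cos(3·t) 3 veces. La derivada de la posición da la velocidad: v(t) = 15·sin(3·t). Tomando d/dt de v(t), encontramos a(t) = 45·cos(3·t). La derivada de la aceleración da la sacudida: j(t) = -135·sin(3·t). De la ecuación de la sacudida j(t) = -135·sin(3·t), sustituimos t = -pi/3 para obtener j = 0.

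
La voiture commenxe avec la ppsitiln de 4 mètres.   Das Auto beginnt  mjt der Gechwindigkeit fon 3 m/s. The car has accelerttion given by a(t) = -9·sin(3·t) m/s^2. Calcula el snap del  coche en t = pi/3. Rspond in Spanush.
Debemos derivar nuestra ecuación de la aceleración a(t) = -9·sin(3·t) 2 veces. Derivando la aceleración, obtenemos la sacudida: j(t) = -27·cos(3·t). La derivada de la sacudida da el snap: s(t) = 81·sin(3·t). Tenemos el snap s(t) = 81·sin(3·t). Sustituyendo t = pi/3: s(pi/3) = 0.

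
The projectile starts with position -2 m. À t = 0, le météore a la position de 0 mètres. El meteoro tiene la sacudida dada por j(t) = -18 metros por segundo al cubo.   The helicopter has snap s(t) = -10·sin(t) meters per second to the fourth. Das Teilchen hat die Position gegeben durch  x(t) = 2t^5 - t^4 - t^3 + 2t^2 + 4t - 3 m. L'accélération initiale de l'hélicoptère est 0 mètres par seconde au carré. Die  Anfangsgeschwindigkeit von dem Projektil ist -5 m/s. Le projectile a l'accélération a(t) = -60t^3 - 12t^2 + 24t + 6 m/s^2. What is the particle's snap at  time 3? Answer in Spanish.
Debemos derivar nuestra ecuación de la posición x(t) = 2·t^5 - t^4 - t^3 + 2·t^2 + 4·t - 3 4 veces. La derivada de la posición da la velocidad: v(t) = 10·t^4 - 4·t^3 - 3·t^2 + 4·t + 4. Derivando la velocidad, obtenemos la aceleración: a(t) = 40·t^3 - 12·t^2 - 6·t + 4. La derivada de la aceleración da la sacudida: j(t) = 120·t^2 - 24·t - 6. Derivando la sacudida, obtenemos el snap: s(t) = 240·t - 24. Tenemos el snap s(t) = 240·t - 24. Sustituyendo t = 3: s(3) = 696.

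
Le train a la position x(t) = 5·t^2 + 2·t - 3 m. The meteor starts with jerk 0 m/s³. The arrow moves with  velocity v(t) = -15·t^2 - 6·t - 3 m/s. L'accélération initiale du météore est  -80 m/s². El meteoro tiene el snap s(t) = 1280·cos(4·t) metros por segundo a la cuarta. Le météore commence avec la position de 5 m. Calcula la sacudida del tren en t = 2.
Para resolver esto, necesitamos tomar 3 derivadas de nuestra ecuación de la posición x(t) = 5·t^2 + 2·t - 3. Derivando la posición, obtenemos la velocidad: v(t) = 10·t + 2. La derivada de la velocidad da la aceleración: a(t) = 10. Tomando d/dt de a(t), encontramos j(t) = 0. Tenemos la sacudida j(t) = 0. Sustituyendo t = 2: j(2) = 0.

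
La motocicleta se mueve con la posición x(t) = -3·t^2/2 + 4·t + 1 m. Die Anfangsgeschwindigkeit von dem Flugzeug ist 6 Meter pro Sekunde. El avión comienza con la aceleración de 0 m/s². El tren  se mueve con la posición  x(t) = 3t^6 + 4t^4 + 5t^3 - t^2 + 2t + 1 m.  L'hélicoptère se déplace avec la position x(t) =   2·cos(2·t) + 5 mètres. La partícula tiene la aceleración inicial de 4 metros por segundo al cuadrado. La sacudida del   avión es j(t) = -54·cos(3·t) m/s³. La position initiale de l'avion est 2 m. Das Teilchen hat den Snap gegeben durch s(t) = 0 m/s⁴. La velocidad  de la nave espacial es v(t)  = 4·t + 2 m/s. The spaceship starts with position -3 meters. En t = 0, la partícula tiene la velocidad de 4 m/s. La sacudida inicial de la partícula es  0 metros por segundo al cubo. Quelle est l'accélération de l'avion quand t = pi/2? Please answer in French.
Pour résoudre ceci, nous devons prendre 1 primitive de notre équation du jerk j(t) = -54·cos(3·t). L'intégrale du jerk, avec a(0) = 0, donne l'accélération: a(t) = -18·sin(3·t). En utilisant a(t) = -18·sin(3·t) et en substituant t = pi/2, nous trouvons a = 18.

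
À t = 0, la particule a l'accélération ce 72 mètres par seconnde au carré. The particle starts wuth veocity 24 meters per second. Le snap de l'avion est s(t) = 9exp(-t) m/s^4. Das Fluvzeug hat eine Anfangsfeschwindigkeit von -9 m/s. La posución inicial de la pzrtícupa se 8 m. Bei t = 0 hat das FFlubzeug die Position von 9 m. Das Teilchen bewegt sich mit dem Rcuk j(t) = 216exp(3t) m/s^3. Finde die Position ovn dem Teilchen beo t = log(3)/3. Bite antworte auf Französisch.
Nous devons trouver la primitive de notre équation du jerk j(t) = 216·exp(3·t) 3 fois. L'intégrale du jerk est l'accélération. En utilisant a(0) = 72, nous obtenons a(t) = 72·exp(3·t). La primitive de l'accélération, avec v(0) = 24, donne la vitesse: v(t) = 24·exp(3·t). La primitive de la vitesse, avec x(0) = 8, donne la position: x(t) = 8·exp(3·t). De l'équation de la position x(t) = 8·exp(3·t), nous substituons t = log(3)/3 pour obtenir x = 24.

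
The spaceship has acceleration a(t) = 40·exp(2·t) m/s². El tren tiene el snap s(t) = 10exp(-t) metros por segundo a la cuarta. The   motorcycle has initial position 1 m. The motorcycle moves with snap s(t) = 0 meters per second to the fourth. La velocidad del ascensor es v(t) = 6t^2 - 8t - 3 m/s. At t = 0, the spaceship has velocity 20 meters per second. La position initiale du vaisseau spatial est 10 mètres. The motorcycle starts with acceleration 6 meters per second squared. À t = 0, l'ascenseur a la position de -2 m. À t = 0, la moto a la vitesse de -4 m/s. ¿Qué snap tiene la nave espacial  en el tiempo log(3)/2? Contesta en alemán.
Ausgehend von der Beschleunigung a(t) = 40·exp(2·t), nehmen wir 2 Ableitungen. Die Ableitung von der Beschleunigung ergibt den Ruck: j(t) = 80·exp(2·t). Mit d/dt von j(t) finden wir s(t) = 160·exp(2·t). Mit s(t) = 160·exp(2·t) und Einsetzen von t = log(3)/2, finden wir s = 480.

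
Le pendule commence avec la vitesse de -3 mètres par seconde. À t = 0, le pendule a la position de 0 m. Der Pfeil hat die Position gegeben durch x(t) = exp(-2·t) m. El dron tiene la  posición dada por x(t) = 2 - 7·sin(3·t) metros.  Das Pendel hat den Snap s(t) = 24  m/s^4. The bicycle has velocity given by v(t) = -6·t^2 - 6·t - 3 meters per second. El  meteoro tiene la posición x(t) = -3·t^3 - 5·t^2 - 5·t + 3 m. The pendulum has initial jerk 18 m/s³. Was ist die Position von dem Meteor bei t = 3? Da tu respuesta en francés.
De l'équation de la position x(t) = -3·t^3 - 5·t^2 - 5·t + 3, nous substituons t = 3 pour obtenir x = -138.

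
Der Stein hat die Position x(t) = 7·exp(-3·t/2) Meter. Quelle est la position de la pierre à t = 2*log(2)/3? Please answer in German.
Mit x(t) = 7·exp(-3·t/2) und Einsetzen von t = 2*log(2)/3, finden wir x = 7/2.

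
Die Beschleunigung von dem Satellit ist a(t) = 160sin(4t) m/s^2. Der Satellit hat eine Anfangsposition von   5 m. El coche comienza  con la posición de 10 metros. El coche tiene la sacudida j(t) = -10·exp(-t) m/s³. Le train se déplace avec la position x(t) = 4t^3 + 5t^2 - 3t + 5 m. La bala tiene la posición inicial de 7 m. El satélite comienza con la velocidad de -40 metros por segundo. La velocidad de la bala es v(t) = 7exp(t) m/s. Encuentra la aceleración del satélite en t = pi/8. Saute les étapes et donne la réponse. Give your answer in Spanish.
a(pi/8) = 160.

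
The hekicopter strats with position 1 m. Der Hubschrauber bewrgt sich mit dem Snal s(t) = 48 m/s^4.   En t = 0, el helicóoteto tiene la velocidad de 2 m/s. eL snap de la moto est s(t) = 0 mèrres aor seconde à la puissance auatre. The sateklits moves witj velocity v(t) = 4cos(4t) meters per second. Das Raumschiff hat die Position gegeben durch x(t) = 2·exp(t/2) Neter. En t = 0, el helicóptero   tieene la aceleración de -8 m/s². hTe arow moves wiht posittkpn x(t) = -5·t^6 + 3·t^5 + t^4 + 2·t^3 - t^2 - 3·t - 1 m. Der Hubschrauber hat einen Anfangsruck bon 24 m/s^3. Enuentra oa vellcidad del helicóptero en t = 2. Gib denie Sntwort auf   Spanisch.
Partiendo del snap s(t) = 48, tomamos 3 integrales. Tomando ∫s(t)dt y aplicando j(0) = 24, encontramos j(t) = 48·t + 24. Integrando la sacudida y usando la condición inicial a(0) = -8, obtenemos a(t) = 24·t^2 + 24·t - 8. Integrando la aceleración y usando la condición inicial v(0) = 2, obtenemos v(t) = 8·t^3 + 12·t^2 - 8·t + 2. De la ecuación de la velocidad v(t) = 8·t^3 + 12·t^2 - 8·t + 2, sustituimos t = 2 para obtener v = 98.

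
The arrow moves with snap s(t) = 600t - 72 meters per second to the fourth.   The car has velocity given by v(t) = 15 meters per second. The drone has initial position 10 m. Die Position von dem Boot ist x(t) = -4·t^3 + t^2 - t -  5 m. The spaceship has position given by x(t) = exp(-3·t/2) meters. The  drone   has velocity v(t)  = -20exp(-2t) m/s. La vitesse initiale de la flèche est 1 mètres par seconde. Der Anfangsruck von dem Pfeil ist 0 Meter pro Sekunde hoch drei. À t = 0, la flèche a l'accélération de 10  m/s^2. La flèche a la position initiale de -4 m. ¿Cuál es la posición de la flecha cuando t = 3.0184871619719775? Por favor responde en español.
Necesitamos integrar nuestra ecuación del snap s(t) = 600·t - 72 4 veces. La integral del snap es la sacudida. Usando j(0) = 0, obtenemos j(t) = 12·t·(25·t - 6). La antiderivada de la sacudida, con a(0) = 10, da la aceleración: a(t) = 100·t^3 - 36·t^2 + 10. Integrando la aceleración y usando la condición inicial v(0) = 1, obtenemos v(t) = 25·t^4 - 12·t^3 + 10·t + 1. Integrando la velocidad y usando la condición inicial x(0) = -4, obtenemos x(t) = 5·t^5 - 3·t^4 + 5·t^2 + t - 4. Usando x(t) = 5·t^5 - 3·t^4 + 5·t^2 + t - 4 y sustituyendo t = 3.0184871619719775, encontramos x = 1048.43012655925.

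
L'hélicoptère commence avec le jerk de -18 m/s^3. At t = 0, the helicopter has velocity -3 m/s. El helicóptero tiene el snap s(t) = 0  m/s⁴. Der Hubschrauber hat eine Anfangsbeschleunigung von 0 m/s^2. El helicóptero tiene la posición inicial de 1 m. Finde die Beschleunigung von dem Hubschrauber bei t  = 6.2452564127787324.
Um dies zu lösen, müssen wir 2 Integrale unserer Gleichung für den Snap s(t) = 0 finden. Das Integral von dem Snap, mit j(0) = -18, ergibt den Ruck: j(t) = -18. Durch Integration von dem Ruck und Verwendung der Anfangsbedingung a(0) = 0, erhalten wir a(t) = -18·t. Aus der Gleichung für die Beschleunigung a(t) = -18·t, setzen wir t = 6.2452564127787324 ein und erhalten a = -112.414615430017.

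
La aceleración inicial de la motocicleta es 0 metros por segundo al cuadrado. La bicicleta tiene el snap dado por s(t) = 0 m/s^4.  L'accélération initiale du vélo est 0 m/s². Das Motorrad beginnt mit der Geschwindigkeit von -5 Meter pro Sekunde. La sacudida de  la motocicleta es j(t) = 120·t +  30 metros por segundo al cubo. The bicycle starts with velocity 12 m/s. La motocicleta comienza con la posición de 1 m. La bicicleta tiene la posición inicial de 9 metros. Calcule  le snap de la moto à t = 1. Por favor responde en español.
Debemos derivar nuestra ecuación de la sacudida j(t) = 120·t + 30 1 vez. La derivada de la sacudida da el snap: s(t) = 120. Usando s(t) = 120 y sustituyendo t = 1, encontramos s = 120.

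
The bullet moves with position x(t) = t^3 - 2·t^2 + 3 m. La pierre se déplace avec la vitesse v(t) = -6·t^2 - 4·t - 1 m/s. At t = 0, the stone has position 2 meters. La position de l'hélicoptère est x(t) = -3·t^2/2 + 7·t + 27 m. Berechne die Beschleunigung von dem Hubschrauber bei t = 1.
Um dies zu lösen, müssen wir 2 Ableitungen unserer Gleichung für die Position x(t) = -3·t^2/2 + 7·t + 27 nehmen. Durch Ableiten von der Position erhalten wir die Geschwindigkeit: v(t) = 7 - 3·t. Mit d/dt von v(t) finden wir a(t) = -3. Mit a(t) = -3 und Einsetzen von t = 1, finden wir a = -3.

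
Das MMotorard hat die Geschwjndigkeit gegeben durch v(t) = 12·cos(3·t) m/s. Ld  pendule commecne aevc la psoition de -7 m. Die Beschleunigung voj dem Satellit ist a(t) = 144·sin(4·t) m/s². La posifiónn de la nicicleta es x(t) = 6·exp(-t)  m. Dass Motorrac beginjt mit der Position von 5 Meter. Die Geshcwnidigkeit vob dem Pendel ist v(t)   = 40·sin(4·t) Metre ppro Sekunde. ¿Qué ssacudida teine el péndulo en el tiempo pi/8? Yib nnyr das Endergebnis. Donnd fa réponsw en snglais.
At t = pi/8, j = -640.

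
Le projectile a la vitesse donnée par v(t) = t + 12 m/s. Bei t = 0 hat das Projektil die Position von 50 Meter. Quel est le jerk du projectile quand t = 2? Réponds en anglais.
Starting from velocity v(t) = t + 12, we take 2 derivatives. Taking d/dt of v(t), we find a(t) = 1. Taking d/dt of a(t), we find j(t) = 0. From the given jerk equation j(t) = 0, we substitute t = 2 to get j = 0.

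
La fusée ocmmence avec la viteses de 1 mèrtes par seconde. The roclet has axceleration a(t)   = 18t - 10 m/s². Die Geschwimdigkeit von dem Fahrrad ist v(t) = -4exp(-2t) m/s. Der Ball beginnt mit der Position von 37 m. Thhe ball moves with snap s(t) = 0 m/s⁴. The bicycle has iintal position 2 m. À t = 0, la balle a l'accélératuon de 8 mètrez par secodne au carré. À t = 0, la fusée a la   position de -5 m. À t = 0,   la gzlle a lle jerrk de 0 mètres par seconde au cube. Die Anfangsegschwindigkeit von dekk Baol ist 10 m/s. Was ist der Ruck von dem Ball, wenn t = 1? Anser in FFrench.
Nous devons intégrer notre équation du snap s(t) = 0 1 fois. En intégrant le snap et en utilisant la condition initiale j(0) = 0, nous obtenons j(t) = 0. De l'équation du jerk j(t) = 0, nous substituons t = 1 pour obtenir j = 0.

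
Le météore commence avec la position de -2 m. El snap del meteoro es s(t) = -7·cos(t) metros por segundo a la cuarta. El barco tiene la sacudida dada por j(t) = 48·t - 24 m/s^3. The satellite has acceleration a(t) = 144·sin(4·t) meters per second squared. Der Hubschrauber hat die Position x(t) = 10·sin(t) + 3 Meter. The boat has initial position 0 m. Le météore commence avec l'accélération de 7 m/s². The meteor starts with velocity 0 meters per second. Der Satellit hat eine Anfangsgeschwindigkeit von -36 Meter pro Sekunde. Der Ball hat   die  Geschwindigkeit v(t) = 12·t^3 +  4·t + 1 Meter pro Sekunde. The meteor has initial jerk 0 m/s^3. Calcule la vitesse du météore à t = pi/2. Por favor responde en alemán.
Wir müssen unsere Gleichung für den Snap s(t) = -7·cos(t) 3-mal integrieren. Das Integral von dem Snap, mit j(0) = 0, ergibt den Ruck: j(t) = -7·sin(t). Mit ∫j(t)dt und Anwendung von a(0) = 7, finden wir a(t) = 7·cos(t). Das Integral von der Beschleunigung, mit v(0) = 0, ergibt die Geschwindigkeit: v(t) = 7·sin(t). Aus der Gleichung für die Geschwindigkeit v(t) = 7·sin(t), setzen wir t = pi/2 ein und erhalten v = 7.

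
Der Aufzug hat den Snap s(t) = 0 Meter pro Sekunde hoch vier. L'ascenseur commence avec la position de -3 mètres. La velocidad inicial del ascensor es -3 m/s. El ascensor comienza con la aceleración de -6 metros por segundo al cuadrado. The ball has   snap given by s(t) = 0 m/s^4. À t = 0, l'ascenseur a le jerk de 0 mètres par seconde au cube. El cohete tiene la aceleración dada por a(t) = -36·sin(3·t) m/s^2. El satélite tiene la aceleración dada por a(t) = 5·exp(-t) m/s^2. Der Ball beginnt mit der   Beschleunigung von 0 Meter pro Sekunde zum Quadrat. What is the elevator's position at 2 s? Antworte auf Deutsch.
Wir müssen unsere Gleichung für den Snap s(t) = 0 4-mal integrieren. Das Integral von dem Snap, mit j(0) = 0, ergibt den Ruck: j(t) = 0. Die Stammfunktion von dem Ruck, mit a(0) = -6, ergibt die Beschleunigung: a(t) = -6. Die Stammfunktion von der Beschleunigung ist die Geschwindigkeit. Mit v(0) = -3 erhalten wir v(t) = -6·t - 3. Durch Integration von der Geschwindigkeit und Verwendung der Anfangsbedingung x(0) = -3, erhalten wir x(t) = -3·t^2 - 3·t - 3. Mit x(t) = -3·t^2 - 3·t - 3 und Einsetzen von t = 2, finden wir x = -21.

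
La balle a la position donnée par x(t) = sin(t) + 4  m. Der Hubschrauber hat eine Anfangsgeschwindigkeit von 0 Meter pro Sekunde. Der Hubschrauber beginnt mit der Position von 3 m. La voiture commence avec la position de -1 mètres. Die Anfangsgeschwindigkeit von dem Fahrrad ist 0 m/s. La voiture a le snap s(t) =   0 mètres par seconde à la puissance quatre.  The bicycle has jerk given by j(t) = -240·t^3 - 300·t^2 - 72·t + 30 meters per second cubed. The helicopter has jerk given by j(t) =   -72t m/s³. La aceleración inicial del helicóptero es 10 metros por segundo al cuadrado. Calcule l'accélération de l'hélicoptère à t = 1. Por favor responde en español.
Necesitamos integrar nuestra ecuación de la sacudida j(t) = -72·t 1 vez. Tomando ∫j(t)dt y aplicando a(0) = 10, encontramos a(t) = 10 - 36·t^2. Usando a(t) = 10 - 36·t^2 y sustituyendo t = 1, encontramos a = -26.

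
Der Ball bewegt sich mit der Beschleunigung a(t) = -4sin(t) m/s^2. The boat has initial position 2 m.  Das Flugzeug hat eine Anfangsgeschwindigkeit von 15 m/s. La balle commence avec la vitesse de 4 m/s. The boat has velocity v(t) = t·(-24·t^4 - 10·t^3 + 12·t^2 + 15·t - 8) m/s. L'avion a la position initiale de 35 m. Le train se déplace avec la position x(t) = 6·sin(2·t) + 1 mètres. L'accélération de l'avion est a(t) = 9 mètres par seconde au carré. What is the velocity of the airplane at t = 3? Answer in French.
Nous devons intégrer notre équation de l'accélération a(t) = 9 1 fois. En intégrant l'accélération et en utilisant la condition initiale v(0) = 15, nous obtenons v(t) = 9·t + 15. De l'équation de la vitesse v(t) = 9·t + 15, nous substituons t = 3 pour obtenir v = 42.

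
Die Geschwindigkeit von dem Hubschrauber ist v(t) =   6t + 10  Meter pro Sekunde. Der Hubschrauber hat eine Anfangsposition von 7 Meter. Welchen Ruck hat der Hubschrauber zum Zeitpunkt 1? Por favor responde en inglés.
Starting from velocity v(t) = 6·t + 10, we take 2 derivatives. Taking d/dt of v(t), we find a(t) = 6. The derivative of acceleration gives jerk: j(t) = 0. From the given jerk equation j(t) = 0, we substitute t = 1 to get j = 0.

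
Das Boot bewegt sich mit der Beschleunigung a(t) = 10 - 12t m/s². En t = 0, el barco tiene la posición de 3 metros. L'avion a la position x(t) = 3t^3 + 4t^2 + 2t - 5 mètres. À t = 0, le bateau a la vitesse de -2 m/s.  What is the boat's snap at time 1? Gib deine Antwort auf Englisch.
We must differentiate our acceleration equation a(t) = 10 - 12·t 2 times. Differentiating acceleration, we get jerk: j(t) = -12. Taking d/dt of j(t), we find s(t) = 0. From the given snap equation s(t) = 0, we substitute t = 1 to get s = 0.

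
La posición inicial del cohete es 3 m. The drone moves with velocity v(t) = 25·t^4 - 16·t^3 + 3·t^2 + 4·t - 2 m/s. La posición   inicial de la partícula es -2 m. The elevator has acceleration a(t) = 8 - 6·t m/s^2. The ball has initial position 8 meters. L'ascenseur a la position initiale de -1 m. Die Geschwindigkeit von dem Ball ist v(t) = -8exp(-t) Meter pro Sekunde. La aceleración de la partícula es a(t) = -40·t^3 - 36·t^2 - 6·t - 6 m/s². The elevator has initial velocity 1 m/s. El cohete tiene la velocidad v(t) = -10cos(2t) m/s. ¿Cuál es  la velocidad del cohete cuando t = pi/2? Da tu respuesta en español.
Usando v(t) = -10·cos(2·t) y sustituyendo t = pi/2, encontramos v = 10.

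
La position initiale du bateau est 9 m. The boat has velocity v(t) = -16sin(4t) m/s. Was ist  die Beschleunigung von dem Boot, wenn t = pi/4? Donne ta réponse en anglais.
We must differentiate our velocity equation v(t) = -16·sin(4·t) 1 time. Taking d/dt of v(t), we find a(t) = -64·cos(4·t). Using a(t) = -64·cos(4·t) and substituting t = pi/4, we find a = 64.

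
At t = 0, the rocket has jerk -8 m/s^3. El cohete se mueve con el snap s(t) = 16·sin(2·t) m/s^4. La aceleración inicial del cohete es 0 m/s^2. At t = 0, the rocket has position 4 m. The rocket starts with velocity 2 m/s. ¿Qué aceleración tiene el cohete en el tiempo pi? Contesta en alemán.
Wir müssen unsere Gleichung für den Snap s(t) = 16·sin(2·t) 2-mal integrieren. Die Stammfunktion von dem Snap, mit j(0) = -8, ergibt den Ruck: j(t) = -8·cos(2·t). Mit ∫j(t)dt und Anwendung von a(0) = 0, finden wir a(t) = -4·sin(2·t). Mit a(t) = -4·sin(2·t) und Einsetzen von t = pi, finden wir a = 0.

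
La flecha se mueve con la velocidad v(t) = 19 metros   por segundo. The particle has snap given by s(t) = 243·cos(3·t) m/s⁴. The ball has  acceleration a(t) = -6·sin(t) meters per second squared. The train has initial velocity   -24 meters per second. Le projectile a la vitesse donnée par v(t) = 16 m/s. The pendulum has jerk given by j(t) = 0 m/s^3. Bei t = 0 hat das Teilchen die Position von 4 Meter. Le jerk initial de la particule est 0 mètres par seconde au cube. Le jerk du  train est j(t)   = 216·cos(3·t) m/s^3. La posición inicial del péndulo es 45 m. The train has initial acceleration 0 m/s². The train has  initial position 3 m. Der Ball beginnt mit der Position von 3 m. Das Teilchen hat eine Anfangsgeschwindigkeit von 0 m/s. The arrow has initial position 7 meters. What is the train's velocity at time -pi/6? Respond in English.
Starting from jerk j(t) = 216·cos(3·t), we take 2 integrals. The integral of jerk, with a(0) = 0, gives acceleration: a(t) = 72·sin(3·t). Integrating acceleration and using the initial condition v(0) = -24, we get v(t) = -24·cos(3·t). From the given velocity equation v(t) = -24·cos(3·t), we substitute t = -pi/6 to get v = 0.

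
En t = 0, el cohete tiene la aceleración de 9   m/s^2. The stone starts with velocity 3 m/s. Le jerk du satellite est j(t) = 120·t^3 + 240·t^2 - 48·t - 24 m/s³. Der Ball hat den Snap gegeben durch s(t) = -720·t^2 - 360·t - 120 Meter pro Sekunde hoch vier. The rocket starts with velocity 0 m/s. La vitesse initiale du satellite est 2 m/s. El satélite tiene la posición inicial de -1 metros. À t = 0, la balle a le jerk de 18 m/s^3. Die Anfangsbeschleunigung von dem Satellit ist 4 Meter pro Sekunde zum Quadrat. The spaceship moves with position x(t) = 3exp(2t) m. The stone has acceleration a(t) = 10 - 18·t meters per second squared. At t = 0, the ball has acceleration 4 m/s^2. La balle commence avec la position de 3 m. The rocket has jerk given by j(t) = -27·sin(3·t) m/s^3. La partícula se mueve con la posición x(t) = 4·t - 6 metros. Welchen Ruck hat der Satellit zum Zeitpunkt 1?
Aus der Gleichung für den Ruck j(t) = 120·t^3 + 240·t^2 - 48·t - 24, setzen wir t = 1 ein und erhalten j = 288.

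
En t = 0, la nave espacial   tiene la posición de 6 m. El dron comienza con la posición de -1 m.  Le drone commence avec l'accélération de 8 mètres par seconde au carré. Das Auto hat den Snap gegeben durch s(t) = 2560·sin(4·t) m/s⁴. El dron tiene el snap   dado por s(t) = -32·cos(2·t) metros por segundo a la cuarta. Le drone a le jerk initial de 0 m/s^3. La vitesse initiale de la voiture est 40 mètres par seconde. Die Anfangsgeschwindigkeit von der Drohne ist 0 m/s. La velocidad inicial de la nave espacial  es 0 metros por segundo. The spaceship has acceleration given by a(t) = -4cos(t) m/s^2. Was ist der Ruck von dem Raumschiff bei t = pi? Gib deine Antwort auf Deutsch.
Ausgehend von der Beschleunigung a(t) = -4·cos(t), nehmen wir 1 Ableitung. Die Ableitung von der Beschleunigung ergibt den Ruck: j(t) = 4·sin(t). Wir haben den Ruck j(t) = 4·sin(t). Durch Einsetzen von t = pi: j(pi) = 0.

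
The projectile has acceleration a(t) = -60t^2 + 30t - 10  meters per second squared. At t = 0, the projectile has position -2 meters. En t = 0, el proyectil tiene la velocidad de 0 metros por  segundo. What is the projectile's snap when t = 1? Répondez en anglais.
To solve this, we need to take 2 derivatives of our acceleration equation a(t) = -60·t^2 + 30·t - 10. Taking d/dt of a(t), we find j(t) = 30 - 120·t. The derivative of jerk gives snap: s(t) = -120. From the given snap equation s(t) = -120, we substitute t = 1 to get s = -120.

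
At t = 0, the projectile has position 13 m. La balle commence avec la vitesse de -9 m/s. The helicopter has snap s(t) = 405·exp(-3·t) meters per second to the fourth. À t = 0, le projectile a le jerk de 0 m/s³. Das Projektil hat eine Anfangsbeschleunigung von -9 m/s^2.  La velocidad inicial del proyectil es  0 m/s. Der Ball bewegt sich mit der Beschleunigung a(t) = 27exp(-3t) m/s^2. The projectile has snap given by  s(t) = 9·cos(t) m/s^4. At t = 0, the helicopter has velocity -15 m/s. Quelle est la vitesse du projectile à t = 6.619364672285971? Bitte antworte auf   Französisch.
Nous devons intégrer notre équation du snap s(t) = 9·cos(t) 3 fois. En intégrant le snap et en utilisant la condition initiale j(0) = 0, nous obtenons j(t) = 9·sin(t). En intégrant le jerk et en utilisant la condition initiale a(0) = -9, nous obtenons a(t) = -9·cos(t). L'intégrale de l'accélération est la vitesse. En utilisant v(0) = 0, nous obtenons v(t) = -9·sin(t). De l'équation de la vitesse v(t) = -9·sin(t), nous substituons t = 6.619364672285971 pour obtenir v = -2.96894470984348.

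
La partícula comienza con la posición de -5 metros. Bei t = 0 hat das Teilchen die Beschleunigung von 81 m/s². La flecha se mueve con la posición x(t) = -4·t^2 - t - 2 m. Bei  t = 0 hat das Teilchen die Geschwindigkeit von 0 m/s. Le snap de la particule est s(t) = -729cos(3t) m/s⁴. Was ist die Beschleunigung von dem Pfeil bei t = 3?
Ausgehend von der Position x(t) = -4·t^2 - t - 2, nehmen wir 2 Ableitungen. Durch Ableiten von der Position erhalten wir die Geschwindigkeit: v(t) = -8·t - 1. Die Ableitung von der Geschwindigkeit ergibt die Beschleunigung: a(t) = -8. Wir haben die Beschleunigung a(t) = -8. Durch Einsetzen von t = 3: a(3) = -8.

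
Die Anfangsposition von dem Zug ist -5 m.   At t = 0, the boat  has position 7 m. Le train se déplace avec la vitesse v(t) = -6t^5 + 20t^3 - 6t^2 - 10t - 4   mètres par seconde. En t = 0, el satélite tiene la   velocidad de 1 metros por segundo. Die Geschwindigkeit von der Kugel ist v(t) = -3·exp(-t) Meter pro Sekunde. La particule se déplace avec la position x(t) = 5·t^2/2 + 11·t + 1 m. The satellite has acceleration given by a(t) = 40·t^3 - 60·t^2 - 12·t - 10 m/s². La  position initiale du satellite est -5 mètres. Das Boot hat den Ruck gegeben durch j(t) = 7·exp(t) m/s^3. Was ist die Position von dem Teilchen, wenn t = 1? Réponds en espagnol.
Tenemos la posición x(t) = 5·t^2/2 + 11·t + 1. Sustituyendo t = 1: x(1) = 29/2.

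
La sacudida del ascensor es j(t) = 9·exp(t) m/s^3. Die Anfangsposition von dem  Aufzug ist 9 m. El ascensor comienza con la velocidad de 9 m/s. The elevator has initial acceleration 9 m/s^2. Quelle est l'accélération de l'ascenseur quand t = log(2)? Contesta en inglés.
To find the answer, we compute 1 integral of j(t) = 9·exp(t). The integral of jerk is acceleration. Using a(0) = 9, we get a(t) = 9·exp(t). We have acceleration a(t) = 9·exp(t). Substituting t = log(2): a(log(2)) = 18.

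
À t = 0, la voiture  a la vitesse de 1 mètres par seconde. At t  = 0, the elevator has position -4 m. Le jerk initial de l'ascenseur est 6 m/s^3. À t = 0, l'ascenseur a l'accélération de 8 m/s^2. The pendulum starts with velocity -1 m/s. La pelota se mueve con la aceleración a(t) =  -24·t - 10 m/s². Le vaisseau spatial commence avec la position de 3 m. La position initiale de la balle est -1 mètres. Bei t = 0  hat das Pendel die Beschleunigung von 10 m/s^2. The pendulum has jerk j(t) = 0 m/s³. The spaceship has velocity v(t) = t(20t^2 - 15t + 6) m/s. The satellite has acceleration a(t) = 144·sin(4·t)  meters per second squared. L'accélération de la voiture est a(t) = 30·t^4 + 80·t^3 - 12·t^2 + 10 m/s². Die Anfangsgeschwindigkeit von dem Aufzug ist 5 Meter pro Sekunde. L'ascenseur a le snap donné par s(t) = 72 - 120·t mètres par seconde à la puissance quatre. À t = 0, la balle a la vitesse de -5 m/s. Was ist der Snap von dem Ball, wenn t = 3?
Wir müssen unsere Gleichung für die Beschleunigung a(t) = -24·t - 10 2-mal ableiten. Die Ableitung von der Beschleunigung ergibt den Ruck: j(t) = -24. Die Ableitung von dem Ruck ergibt den Snap: s(t) = 0. Wir haben den Snap s(t) = 0. Durch Einsetzen von t = 3: s(3) = 0.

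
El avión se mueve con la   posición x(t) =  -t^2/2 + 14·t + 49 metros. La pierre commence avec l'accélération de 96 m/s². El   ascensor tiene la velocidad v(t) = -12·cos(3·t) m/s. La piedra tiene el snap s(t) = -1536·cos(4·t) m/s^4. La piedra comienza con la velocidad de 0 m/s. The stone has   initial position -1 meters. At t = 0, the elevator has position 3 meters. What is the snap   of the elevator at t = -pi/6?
We must differentiate our velocity equation v(t) = -12·cos(3·t) 3 times. Differentiating velocity, we get acceleration: a(t) = 36·sin(3·t). The derivative of acceleration gives jerk: j(t) = 108·cos(3·t). The derivative of jerk gives snap: s(t) = -324·sin(3·t). We have snap s(t) = -324·sin(3·t). Substituting t = -pi/6: s(-pi/6) = 324.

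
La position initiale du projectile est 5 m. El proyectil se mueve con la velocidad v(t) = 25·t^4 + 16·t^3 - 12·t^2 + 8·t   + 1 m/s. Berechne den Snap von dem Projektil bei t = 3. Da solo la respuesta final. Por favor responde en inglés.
At t = 3, s = 1896.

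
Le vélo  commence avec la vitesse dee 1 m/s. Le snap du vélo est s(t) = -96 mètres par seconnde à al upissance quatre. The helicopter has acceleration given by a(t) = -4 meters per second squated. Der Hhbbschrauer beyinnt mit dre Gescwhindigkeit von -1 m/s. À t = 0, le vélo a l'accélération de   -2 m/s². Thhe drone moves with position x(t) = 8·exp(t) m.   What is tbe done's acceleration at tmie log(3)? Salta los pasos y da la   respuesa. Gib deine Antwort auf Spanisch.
La respuesta es 24.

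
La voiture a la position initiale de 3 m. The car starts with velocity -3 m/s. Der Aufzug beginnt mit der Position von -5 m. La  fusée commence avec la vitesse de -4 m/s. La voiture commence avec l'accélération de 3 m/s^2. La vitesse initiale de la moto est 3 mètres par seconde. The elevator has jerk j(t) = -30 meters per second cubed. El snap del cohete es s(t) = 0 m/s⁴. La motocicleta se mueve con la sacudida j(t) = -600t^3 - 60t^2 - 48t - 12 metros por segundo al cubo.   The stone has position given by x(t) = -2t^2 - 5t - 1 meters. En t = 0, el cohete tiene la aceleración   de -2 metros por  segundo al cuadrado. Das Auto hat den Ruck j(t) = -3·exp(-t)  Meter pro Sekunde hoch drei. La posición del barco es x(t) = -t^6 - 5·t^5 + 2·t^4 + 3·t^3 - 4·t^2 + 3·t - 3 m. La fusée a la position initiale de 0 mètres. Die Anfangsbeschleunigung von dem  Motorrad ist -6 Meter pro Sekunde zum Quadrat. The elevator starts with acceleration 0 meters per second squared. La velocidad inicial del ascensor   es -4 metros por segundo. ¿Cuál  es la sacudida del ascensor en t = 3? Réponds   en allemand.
Mit j(t) = -30 und Einsetzen von t = 3, finden wir j = -30.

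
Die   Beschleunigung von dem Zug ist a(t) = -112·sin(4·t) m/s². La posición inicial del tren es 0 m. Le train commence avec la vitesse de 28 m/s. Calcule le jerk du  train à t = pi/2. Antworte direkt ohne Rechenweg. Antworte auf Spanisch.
La respuesta es -448.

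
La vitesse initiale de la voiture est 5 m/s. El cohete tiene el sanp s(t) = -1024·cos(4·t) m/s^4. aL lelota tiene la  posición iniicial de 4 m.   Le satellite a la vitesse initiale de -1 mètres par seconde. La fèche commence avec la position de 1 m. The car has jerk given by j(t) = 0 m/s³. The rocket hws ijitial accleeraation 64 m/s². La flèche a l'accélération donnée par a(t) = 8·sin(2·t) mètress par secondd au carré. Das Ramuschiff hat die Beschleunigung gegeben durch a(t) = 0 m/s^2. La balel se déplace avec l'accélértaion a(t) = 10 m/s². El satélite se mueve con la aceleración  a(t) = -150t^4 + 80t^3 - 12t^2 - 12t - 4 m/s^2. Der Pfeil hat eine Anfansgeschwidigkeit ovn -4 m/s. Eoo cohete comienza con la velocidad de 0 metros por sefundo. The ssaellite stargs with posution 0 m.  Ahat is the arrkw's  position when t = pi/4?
We must find the antiderivative of our acceleration equation a(t) = 8·sin(2·t) 2 times. The integral of acceleration is velocity. Using v(0) = -4, we get v(t) = -4·cos(2·t). The integral of velocity, with x(0) = 1, gives position: x(t) = 1 - 2·sin(2·t). From the given position equation x(t) = 1 - 2·sin(2·t), we substitute t = pi/4 to get x = -1.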